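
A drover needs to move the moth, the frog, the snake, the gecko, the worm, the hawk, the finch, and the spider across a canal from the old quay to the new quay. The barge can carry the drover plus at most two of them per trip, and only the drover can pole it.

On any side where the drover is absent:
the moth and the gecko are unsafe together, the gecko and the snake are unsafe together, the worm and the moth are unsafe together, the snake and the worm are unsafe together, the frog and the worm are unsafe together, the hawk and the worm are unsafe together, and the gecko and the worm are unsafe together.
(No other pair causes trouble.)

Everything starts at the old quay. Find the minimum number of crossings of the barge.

13

Counting alone: the drover can take at most 2 across per trip to the new quay, so moving all 8 needs at least 4 loaded trips out, with a return between consecutive ones — at least 7 crossings.
The safety rule pushes this higher. Following every safe sequence of crossings, the most of the 8 that can be at the new quay as the barge arrives there on crossings 7, 9, 11 is 5, 6, 7 respectively — never all 8.
So no plan with fewer than 13 crossings exists, and this one achieves 13:
1. Drover goes to the new quay with the gecko and the worm.
2. Drover goes back to the old quay with the gecko.
3. Drover goes to the new quay with the moth and the snake.
4. Drover goes back to the old quay with the worm.
5. Drover goes to the new quay with the frog and the worm.
6. Drover goes back to the old quay with the worm.
7. Drover goes to the new quay with the gecko and the hawk.
8. Drover goes back to the old quay with the gecko.
9. Drover goes to the new quay with the finch and the gecko.
10. Drover goes back to the old quay with the gecko.
11. Drover goes to the new quay with the gecko and the spider.
12. Drover goes back to the old quay with the gecko.
13. Drover goes to the new quay with the gecko and the worm.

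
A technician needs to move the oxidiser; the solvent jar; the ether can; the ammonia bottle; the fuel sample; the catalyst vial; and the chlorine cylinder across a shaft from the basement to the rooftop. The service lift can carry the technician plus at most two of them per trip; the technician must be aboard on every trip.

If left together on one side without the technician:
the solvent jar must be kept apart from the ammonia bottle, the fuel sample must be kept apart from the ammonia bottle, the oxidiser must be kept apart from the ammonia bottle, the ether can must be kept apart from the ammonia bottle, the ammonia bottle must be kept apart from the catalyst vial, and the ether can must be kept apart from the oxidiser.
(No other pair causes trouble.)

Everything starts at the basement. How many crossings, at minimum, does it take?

11

Counting alone: the technician can take at most 2 across per trip to the rooftop, so moving all 7 needs at least 4 loaded trips out, with a return between consecutive ones — at least 7 crossings.
The safety rule pushes this higher. Following every safe sequence of crossings, the most of the 7 that can be at the rooftop as the service lift arrives there on crossings 7, 9 is 5, 6 respectively — never all 7.
So no plan with fewer than 11 crossings exists, and this one achieves 11:
1. Technician goes to the rooftop with the ammonia bottle and the oxidiser.  [the basement: the catalyst vial, the chlorine cylinder, the ether can, the fuel sample, the solvent jar | the rooftop: the ammonia bottle, the oxidiser]
2. Technician goes back to the basement with the oxidiser.  [the basement: the catalyst vial, the chlorine cylinder, the ether can, the fuel sample, the oxidiser, the solvent jar | the rooftop: the ammonia bottle]
3. Technician goes to the rooftop with the oxidiser and the solvent jar.  [the basement: the catalyst vial, the chlorine cylinder, the ether can, the fuel sample | the rooftop: the ammonia bottle, the oxidiser, the solvent jar]
4. Technician goes back to the basement with the ammonia bottle.  [the basement: the ammonia bottle, the catalyst vial, the chlorine cylinder, the ether can, the fuel sample | the rooftop: the oxidiser, the solvent jar]
5. Technician goes to the rooftop with the ammonia bottle and the fuel sample.  [the basement: the catalyst vial, the chlorine cylinder, the ether can | the rooftop: the ammonia bottle, the fuel sample, the oxidiser, the solvent jar]
6. Technician goes back to the basement with the ammonia bottle.  [the basement: the ammonia bottle, the catalyst vial, the chlorine cylinder, the ether can | the rooftop: the fuel sample, the oxidiser, the solvent jar]
7. Technician goes to the rooftop with the catalyst vial and the ether can.  [the basement: the ammonia bottle, the chlorine cylinder | the rooftop: the catalyst vial, the ether can, the fuel sample, the oxidiser, the solvent jar]
8. Technician goes back to the basement with the oxidiser.  [the basement: the ammonia bottle, the chlorine cylinder, the oxidiser | the rooftop: the catalyst vial, the ether can, the fuel sample, the solvent jar]
9. Technician goes to the rooftop with the chlorine cylinder and the oxidiser.  [the basement: the ammonia bottle | the rooftop: the catalyst vial, the chlorine cylinder, the ether can, the fuel sample, the oxidiser, the solvent jar]
10. Technician goes back to the basement with the oxidiser.  [the basement: the ammonia bottle, the oxidiser | the rooftop: the catalyst vial, the chlorine cylinder, the ether can, the fuel sample, the solvent jar]
11. Technician goes to the rooftop with the ammonia bottle and the oxidiser.  [the basement: — | the rooftop: the ammonia bottle, the catalyst vial, the chlorine cylinder, the ether can, the fuel sample, the oxidiser, the solvent jar]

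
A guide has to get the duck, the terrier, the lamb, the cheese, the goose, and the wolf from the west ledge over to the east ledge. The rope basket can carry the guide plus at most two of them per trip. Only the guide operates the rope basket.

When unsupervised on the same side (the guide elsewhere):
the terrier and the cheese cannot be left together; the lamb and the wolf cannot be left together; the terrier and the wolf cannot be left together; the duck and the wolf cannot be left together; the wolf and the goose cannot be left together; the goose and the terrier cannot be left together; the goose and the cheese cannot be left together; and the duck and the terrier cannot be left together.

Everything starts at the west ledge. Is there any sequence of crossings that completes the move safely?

No

Whatever the first load, the items left behind include a forbidden pair without the guide. No opening move is safe, so no plan exists.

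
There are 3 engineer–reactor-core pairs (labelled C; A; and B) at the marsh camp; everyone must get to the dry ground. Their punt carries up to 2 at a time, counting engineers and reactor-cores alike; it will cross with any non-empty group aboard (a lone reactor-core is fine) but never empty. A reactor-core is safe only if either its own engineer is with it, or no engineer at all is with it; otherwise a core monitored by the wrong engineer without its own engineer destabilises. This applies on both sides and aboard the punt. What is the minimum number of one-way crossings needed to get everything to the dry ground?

11

Counting alone: each trip to the dry ground takes at most 2 across and each return brings at least 1 back, so after t trips out (and t−1 returns) at most 2t − (t−1) of the 6 are across; that first reaches 6 at t = 5, so at least 9 crossings are needed.
The safety rule pushes this higher. Following every safe sequence of crossings, the most of the 6 that can be at the dry ground as the punt arrives there on crossing 9 is 5 — never all 6.
So no plan with fewer than 11 crossings exists, and this one achieves 11:
1. engineer C and reactor-core C cross → the dry ground.
2. engineer C crosses ← the marsh camp.
3. reactor-core A and reactor-core B cross → the dry ground.
4. reactor-core C crosses ← the marsh camp.
5. engineer A and engineer B cross → the dry ground.
6. engineer A and reactor-core A cross ← the marsh camp.
7. engineer A and engineer C cross → the dry ground.
8. reactor-core B crosses ← the marsh camp.
9. reactor-core A and reactor-core C cross → the dry ground.
10. engineer B crosses ← the marsh camp.
11. engineer B and reactor-core B cross → the dry ground.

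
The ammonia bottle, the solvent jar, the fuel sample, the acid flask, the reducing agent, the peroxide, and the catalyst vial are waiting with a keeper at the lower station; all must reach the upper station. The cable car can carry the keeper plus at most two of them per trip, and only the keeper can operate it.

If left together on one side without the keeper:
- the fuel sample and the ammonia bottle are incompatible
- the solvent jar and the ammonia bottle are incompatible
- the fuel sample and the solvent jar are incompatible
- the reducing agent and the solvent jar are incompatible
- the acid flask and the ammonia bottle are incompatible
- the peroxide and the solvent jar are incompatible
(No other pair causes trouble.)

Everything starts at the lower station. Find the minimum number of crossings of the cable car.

Counting alone: the keeper can take at most 2 across per trip to the upper station, so moving all 7 needs at least 4 loaded trips out, with a return between consecutive ones — at least 7 crossings.
The safety rule pushes this higher. Following every safe sequence of crossings, the most of the 7 that can be at the upper station as the cable car arrives there on crossings 7, 9 is 5, 6 respectively — never all 7.
So no plan with fewer than 11 crossings exists, and this one achieves 11:
1. Keeper goes to the upper station with the ammonia bottle and the solvent jar.
2. Keeper goes back to the lower station with the ammonia bottle.
3. Keeper goes to the upper station with the acid flask and the ammonia bottle.
4. Keeper goes back to the lower station with the ammonia bottle.
5. Keeper goes to the upper station with the ammonia bottle and the catalyst vial.
6. Keeper goes back to the lower station with the ammonia bottle.
7. Keeper goes to the upper station with the fuel sample and the reducing agent.
8. Keeper goes back to the lower station with the solvent jar.
9. Keeper goes to the upper station with the ammonia bottle and the peroxide.
10. Keeper goes back to the lower station with the ammonia bottle.
11. Keeper goes to the upper station with the ammonia bottle and the solvent jar.

11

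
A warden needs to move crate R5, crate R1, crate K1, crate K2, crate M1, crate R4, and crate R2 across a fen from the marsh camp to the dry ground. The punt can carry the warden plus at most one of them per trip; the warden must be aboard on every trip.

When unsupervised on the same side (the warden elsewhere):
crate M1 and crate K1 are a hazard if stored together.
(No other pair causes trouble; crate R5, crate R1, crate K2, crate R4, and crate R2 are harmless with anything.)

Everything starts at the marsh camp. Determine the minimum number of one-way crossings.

13

Counting alone: the warden can take at most 1 across per trip to the dry ground, so moving all 7 needs at least 7 loaded trips out, with a return between consecutive ones — at least 13 crossings.
The plan below uses exactly 13 crossings, so it is optimal:
1. Warden goes to the dry ground with crate K1.
2. Warden goes back to the marsh camp alone.
3. Warden goes to the dry ground with crate R5.
4. Warden goes back to the marsh camp alone.
5. Warden goes to the dry ground with crate R1.
6. Warden goes back to the marsh camp alone.
7. Warden goes to the dry ground with crate K2.
8. Warden goes back to the marsh camp alone.
9. Warden goes to the dry ground with crate R4.
10. Warden goes back to the marsh camp alone.
11. Warden goes to the dry ground with crate R2.
12. Warden goes back to the marsh camp alone.
13. Warden goes to the dry ground with crate M1.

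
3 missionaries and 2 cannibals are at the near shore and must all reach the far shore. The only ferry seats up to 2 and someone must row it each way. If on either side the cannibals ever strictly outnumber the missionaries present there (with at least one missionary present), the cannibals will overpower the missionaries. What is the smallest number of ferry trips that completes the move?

Counting alone: each trip to the far shore takes at most 2 across and each return brings at least 1 back, so after t trips out (and t−1 returns) at most 2t − (t−1) of the 5 are across; that first reaches 5 at t = 4, so at least 7 crossings are needed.
The plan below uses exactly 7 crossings, so it is optimal:
1. 2 cannibals → the far shore.  (the near shore: 3M 0C; the far shore: 0M 2C)
2. 1 cannibal ← the near shore.  (the near shore: 3M 1C; the far shore: 0M 1C)
3. 2 missionaries → the far shore.  (the near shore: 1M 1C; the far shore: 2M 1C)
4. 1 missionary ← the near shore.  (the near shore: 2M 1C; the far shore: 1M 1C)
5. 1 missionary and 1 cannibal → the far shore.  (the near shore: 1M 0C; the far shore: 2M 2C)
6. 1 cannibal ← the near shore.  (the near shore: 1M 1C; the far shore: 2M 1C)
7. 1 missionary and 1 cannibal → the far shore.  (the near shore: 0M 0C; the far shore: 3M 2C)

7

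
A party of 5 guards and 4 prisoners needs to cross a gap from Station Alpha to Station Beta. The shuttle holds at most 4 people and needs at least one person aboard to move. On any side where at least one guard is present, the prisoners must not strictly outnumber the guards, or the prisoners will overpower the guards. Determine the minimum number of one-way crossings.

5

Counting alone: each trip to Station Beta takes at most 4 across and each return brings at least 1 back, so after t trips out (and t−1 returns) at most 4t − (t−1) of the 9 are across; that first reaches 9 at t = 3, so at least 5 crossings are needed.
The plan below uses exactly 5 crossings, so it is optimal:
1. 3 prisoners → Station Beta.  (Station Alpha: 5G 1P; Station Beta: 0G 3P)
2. 1 prisoner ← Station Alpha.  (Station Alpha: 5G 2P; Station Beta: 0G 2P)
3. 3 guards and 1 prisoner → Station Beta.  (Station Alpha: 2G 1P; Station Beta: 3G 3P)
4. 1 prisoner ← Station Alpha.  (Station Alpha: 2G 2P; Station Beta: 3G 2P)
5. 2 guards and 2 prisoners → Station Beta.  (Station Alpha: 0G 0P; Station Beta: 5G 4P)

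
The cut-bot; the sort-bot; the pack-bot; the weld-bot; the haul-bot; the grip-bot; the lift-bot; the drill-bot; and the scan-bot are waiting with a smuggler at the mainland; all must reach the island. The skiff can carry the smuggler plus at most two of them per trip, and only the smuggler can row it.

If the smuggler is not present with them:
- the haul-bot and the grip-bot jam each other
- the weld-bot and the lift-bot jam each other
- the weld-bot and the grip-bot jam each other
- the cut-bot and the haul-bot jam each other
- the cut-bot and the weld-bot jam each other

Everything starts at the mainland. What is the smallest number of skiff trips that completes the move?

Counting alone: the smuggler can take at most 2 across per trip to the island, so moving all 9 needs at least 5 loaded trips out, with a return between consecutive ones — at least 9 crossings.
The safety rule pushes this higher. Following every safe sequence of crossings, the most of the 9 that can be at the island as the skiff arrives there on crossing 9 is 8 — never all 9.
So no plan with fewer than 11 crossings exists, and this one achieves 11:
1. Smuggler goes to the island with the haul-bot and the weld-bot.
2. Smuggler goes back to the mainland alone.
3. Smuggler goes to the island with the cut-bot.
4. Smuggler goes back to the mainland with the haul-bot and the weld-bot.
5. Smuggler goes to the island with the grip-bot and the lift-bot.
6. Smuggler goes back to the mainland alone.
7. Smuggler goes to the island with the pack-bot and the sort-bot.
8. Smuggler goes back to the mainland alone.
9. Smuggler goes to the island with the drill-bot and the scan-bot.
10. Smuggler goes back to the mainland alone.
11. Smuggler goes to the island with the haul-bot and the weld-bot.

11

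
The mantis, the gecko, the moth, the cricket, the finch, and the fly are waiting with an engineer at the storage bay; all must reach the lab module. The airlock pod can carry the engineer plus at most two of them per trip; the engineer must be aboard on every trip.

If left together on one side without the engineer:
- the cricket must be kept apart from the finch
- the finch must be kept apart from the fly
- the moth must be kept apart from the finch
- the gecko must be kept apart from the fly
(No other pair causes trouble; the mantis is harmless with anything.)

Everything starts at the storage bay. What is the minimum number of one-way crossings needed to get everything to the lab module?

Counting alone: the engineer can take at most 2 across per trip to the lab module, so moving all 6 needs at least 3 loaded trips out, with a return between consecutive ones — at least 5 crossings.
The safety rule pushes this higher. Following every safe sequence of crossings, the most of the 6 that can be at the lab module as the airlock pod arrives there on crossing 5 is 5 — never all 6.
So no plan with fewer than 7 crossings exists, and this one achieves 7:
1. Engineer goes to the lab module with the finch and the gecko.  [the storage bay: the cricket, the fly, the mantis, the moth | the lab module: the finch, the gecko]
2. Engineer goes back to the storage bay alone.  [the storage bay: the cricket, the fly, the mantis, the moth | the lab module: the finch, the gecko]
3. Engineer goes to the lab module with the mantis.  [the storage bay: the cricket, the fly, the moth | the lab module: the finch, the gecko, the mantis]
4. Engineer goes back to the storage bay alone.  [the storage bay: the cricket, the fly, the moth | the lab module: the finch, the gecko, the mantis]
5. Engineer goes to the lab module with the cricket and the moth.  [the storage bay: the fly | the lab module: the cricket, the finch, the gecko, the mantis, the moth]
6. Engineer goes back to the storage bay with the finch.  [the storage bay: the finch, the fly | the lab module: the cricket, the gecko, the mantis, the moth]
7. Engineer goes to the lab module with the finch and the fly.  [the storage bay: — | the lab module: the cricket, the finch, the fly, the gecko, the mantis, the moth]

7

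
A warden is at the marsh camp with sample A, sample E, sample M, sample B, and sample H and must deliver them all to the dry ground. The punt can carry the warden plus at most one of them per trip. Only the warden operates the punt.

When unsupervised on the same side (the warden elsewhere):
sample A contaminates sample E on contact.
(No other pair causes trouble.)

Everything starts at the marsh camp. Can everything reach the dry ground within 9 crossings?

Yes

Yes — this plan uses 9 crossings (≤ 9):
1. Warden goes to the dry ground with sample A.  [the marsh camp: sample B, sample E, sample H, sample M | the dry ground: sample A]
2. Warden goes back to the marsh camp alone.  [the marsh camp: sample B, sample E, sample H, sample M | the dry ground: sample A]
3. Warden goes to the dry ground with sample M.  [the marsh camp: sample B, sample E, sample H | the dry ground: sample A, sample M]
4. Warden goes back to the marsh camp alone.  [the marsh camp: sample B, sample E, sample H | the dry ground: sample A, sample M]
5. Warden goes to the dry ground with sample B.  [the marsh camp: sample E, sample H | the dry ground: sample A, sample B, sample M]
6. Warden goes back to the marsh camp alone.  [the marsh camp: sample E, sample H | the dry ground: sample A, sample B, sample M]
7. Warden goes to the dry ground with sample H.  [the marsh camp: sample E | the dry ground: sample A, sample B, sample H, sample M]
8. Warden goes back to the marsh camp alone.  [the marsh camp: sample E | the dry ground: sample A, sample B, sample H, sample M]
9. Warden goes to the dry ground with sample E.  [the marsh camp: — | the dry ground: sample A, sample B, sample E, sample H, sample M]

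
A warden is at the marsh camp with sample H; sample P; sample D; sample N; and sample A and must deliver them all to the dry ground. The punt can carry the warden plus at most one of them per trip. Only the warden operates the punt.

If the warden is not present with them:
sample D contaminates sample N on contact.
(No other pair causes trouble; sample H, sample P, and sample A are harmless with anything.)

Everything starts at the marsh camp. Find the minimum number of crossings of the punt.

9

Counting alone: the warden can take at most 1 across per trip to the dry ground, so moving all 5 needs at least 5 loaded trips out, with a return between consecutive ones — at least 9 crossings.
The plan below uses exactly 9 crossings, so it is optimal:
1. Warden goes to the dry ground with sample D.
2. Warden goes back to the marsh camp alone.
3. Warden goes to the dry ground with sample H.
4. Warden goes back to the marsh camp alone.
5. Warden goes to the dry ground with sample P.
6. Warden goes back to the marsh camp alone.
7. Warden goes to the dry ground with sample A.
8. Warden goes back to the marsh camp alone.
9. Warden goes to the dry ground with sample N.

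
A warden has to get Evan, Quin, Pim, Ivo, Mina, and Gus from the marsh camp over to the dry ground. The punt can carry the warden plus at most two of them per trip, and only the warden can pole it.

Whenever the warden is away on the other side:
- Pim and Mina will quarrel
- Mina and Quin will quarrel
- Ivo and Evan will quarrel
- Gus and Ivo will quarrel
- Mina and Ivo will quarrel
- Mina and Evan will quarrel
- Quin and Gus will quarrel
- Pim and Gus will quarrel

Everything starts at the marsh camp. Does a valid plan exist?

Whatever the first load, the items left behind include a forbidden pair without the warden. No opening move is safe, so no plan exists.

No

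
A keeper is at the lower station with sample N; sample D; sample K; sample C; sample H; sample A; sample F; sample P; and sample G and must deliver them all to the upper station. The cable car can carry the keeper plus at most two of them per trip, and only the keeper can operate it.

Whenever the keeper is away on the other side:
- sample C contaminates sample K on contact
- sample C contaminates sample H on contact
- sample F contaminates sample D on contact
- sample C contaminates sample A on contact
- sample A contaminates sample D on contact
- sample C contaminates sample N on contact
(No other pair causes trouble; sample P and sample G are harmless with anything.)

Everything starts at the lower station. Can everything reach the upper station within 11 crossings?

Yes

Yes — this plan uses 11 crossings (≤ 11):
1. Keeper goes to the upper station with sample C and sample D.
2. Keeper goes back to the lower station alone.
3. Keeper goes to the upper station with sample F.
4. Keeper goes back to the lower station with sample D.
5. Keeper goes to the upper station with sample A and sample N.
6. Keeper goes back to the lower station with sample C.
7. Keeper goes to the upper station with sample H and sample K.
8. Keeper goes back to the lower station alone.
9. Keeper goes to the upper station with sample G and sample P.
10. Keeper goes back to the lower station alone.
11. Keeper goes to the upper station with sample C and sample D.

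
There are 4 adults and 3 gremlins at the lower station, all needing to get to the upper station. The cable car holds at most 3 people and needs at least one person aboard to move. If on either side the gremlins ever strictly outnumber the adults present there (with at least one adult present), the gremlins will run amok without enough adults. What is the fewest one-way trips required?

5

Counting alone: each trip to the upper station takes at most 3 across and each return brings at least 1 back, so after t trips out (and t−1 returns) at most 3t − (t−1) of the 7 are across; that first reaches 7 at t = 3, so at least 5 crossings are needed.
The plan below uses exactly 5 crossings, so it is optimal:
1. 3 gremlins → the upper station.  (the lower station: 4A 0G; the upper station: 0A 3G)
2. 1 gremlin ← the lower station.  (the lower station: 4A 1G; the upper station: 0A 2G)
3. 3 adults → the upper station.  (the lower station: 1A 1G; the upper station: 3A 2G)
4. 1 adult ← the lower station.  (the lower station: 2A 1G; the upper station: 2A 2G)
5. 2 adults and 1 gremlin → the upper station.  (the lower station: 0A 0G; the upper station: 4A 3G)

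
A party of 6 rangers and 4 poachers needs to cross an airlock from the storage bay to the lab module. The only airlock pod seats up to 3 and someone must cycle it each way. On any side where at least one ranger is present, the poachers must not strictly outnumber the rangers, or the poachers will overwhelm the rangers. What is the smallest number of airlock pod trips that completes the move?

9

Counting alone: each trip to the lab module takes at most 3 across and each return brings at least 1 back, so after t trips out (and t−1 returns) at most 3t − (t−1) of the 10 are across; that first reaches 10 at t = 5, so at least 9 crossings are needed.
The plan below uses exactly 9 crossings, so it is optimal:
1. 2 poachers → the lab module.  (the storage bay: 6R 2P; the lab module: 0R 2P)
2. 1 poacher ← the storage bay.  (the storage bay: 6R 3P; the lab module: 0R 1P)
3. 3 poachers → the lab module.  (the storage bay: 6R 0P; the lab module: 0R 4P)
4. 1 poacher ← the storage bay.  (the storage bay: 6R 1P; the lab module: 0R 3P)
5. 3 rangers → the lab module.  (the storage bay: 3R 1P; the lab module: 3R 3P)
6. 1 poacher ← the storage bay.  (the storage bay: 3R 2P; the lab module: 3R 2P)
7. 1 ranger and 2 poachers → the lab module.  (the storage bay: 2R 0P; the lab module: 4R 4P)
8. 1 poacher ← the storage bay.  (the storage bay: 2R 1P; the lab module: 4R 3P)
9. 2 rangers and 1 poacher → the lab module.  (the storage bay: 0R 0P; the lab module: 6R 4P)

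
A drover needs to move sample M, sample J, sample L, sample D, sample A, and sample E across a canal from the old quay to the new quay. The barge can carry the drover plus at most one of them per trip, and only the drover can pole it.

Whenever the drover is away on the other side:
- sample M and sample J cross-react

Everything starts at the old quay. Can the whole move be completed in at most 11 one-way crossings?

Yes

Yes — this plan uses 11 crossings (≤ 11):
1. Drover goes to the new quay with sample M.  [the old quay: sample A, sample D, sample E, sample J, sample L | the new quay: sample M]
2. Drover goes back to the old quay alone.  [the old quay: sample A, sample D, sample E, sample J, sample L | the new quay: sample M]
3. Drover goes to the new quay with sample L.  [the old quay: sample A, sample D, sample E, sample J | the new quay: sample L, sample M]
4. Drover goes back to the old quay alone.  [the old quay: sample A, sample D, sample E, sample J | the new quay: sample L, sample M]
5. Drover goes to the new quay with sample D.  [the old quay: sample A, sample E, sample J | the new quay: sample D, sample L, sample M]
6. Drover goes back to the old quay alone.  [the old quay: sample A, sample E, sample J | the new quay: sample D, sample L, sample M]
7. Drover goes to the new quay with sample A.  [the old quay: sample E, sample J | the new quay: sample A, sample D, sample L, sample M]
8. Drover goes back to the old quay alone.  [the old quay: sample E, sample J | the new quay: sample A, sample D, sample L, sample M]
9. Drover goes to the new quay with sample E.  [the old quay: sample J | the new quay: sample A, sample D, sample E, sample L, sample M]
10. Drover goes back to the old quay alone.  [the old quay: sample J | the new quay: sample A, sample D, sample E, sample L, sample M]
11. Drover goes to the new quay with sample J.  [the old quay: — | the new quay: sample A, sample D, sample E, sample J, sample L, sample M]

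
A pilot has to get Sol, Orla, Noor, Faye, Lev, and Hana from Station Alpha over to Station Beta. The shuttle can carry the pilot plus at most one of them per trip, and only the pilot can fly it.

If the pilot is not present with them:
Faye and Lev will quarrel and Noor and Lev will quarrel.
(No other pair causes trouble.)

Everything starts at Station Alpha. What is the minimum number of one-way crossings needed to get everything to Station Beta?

13

Counting alone: the pilot can take at most 1 across per trip to Station Beta, so moving all 6 needs at least 6 loaded trips out, with a return between consecutive ones — at least 11 crossings.
The safety rule pushes this higher. Following every safe sequence of crossings, the most of the 6 that can be at Station Beta as the shuttle arrives there on crossing 11 is 5 — never all 6.
So no plan with fewer than 13 crossings exists, and this one achieves 13:
1. Pilot goes to Station Beta with Lev.
2. Pilot goes back to Station Alpha alone.
3. Pilot goes to Station Beta with Sol.
4. Pilot goes back to Station Alpha alone.
5. Pilot goes to Station Beta with Orla.
6. Pilot goes back to Station Alpha alone.
7. Pilot goes to Station Beta with Noor.
8. Pilot goes back to Station Alpha with Lev.
9. Pilot goes to Station Beta with Faye.
10. Pilot goes back to Station Alpha alone.
11. Pilot goes to Station Beta with Hana.
12. Pilot goes back to Station Alpha alone.
13. Pilot goes to Station Beta with Lev.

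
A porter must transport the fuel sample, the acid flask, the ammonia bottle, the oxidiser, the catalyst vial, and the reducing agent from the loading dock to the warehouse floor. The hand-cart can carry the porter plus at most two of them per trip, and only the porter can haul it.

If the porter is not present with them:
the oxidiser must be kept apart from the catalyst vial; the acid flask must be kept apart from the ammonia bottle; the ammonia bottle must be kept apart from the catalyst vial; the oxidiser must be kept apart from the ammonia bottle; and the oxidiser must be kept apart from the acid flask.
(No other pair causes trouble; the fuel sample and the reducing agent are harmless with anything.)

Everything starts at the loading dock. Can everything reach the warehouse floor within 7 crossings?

Counting alone: the porter can take at most 2 across per trip to the warehouse floor, so moving all 6 needs at least 3 loaded trips out, with a return between consecutive ones — at least 5 crossings.
The safety rule pushes this higher. Following every safe sequence of crossings, the most of the 6 that can be at the warehouse floor as the hand-cart arrives there on crossings 5, 7 is 4, 5 respectively — never all 6.
So the move cannot be finished within 7 crossings. (The shortest complete plan takes 9:)
1. Porter goes to the warehouse floor with the ammonia bottle and the oxidiser.
2. Porter goes back to the loading dock with the ammonia bottle.
3. Porter goes to the warehouse floor with the ammonia bottle and the fuel sample.
4. Porter goes back to the loading dock with the ammonia bottle.
5. Porter goes to the warehouse floor with the acid flask and the catalyst vial.
6. Porter goes back to the loading dock with the oxidiser.
7. Porter goes to the warehouse floor with the ammonia bottle and the reducing agent.
8. Porter goes back to the loading dock with the ammonia bottle.
9. Porter goes to the warehouse floor with the ammonia bottle and the oxidiser.

No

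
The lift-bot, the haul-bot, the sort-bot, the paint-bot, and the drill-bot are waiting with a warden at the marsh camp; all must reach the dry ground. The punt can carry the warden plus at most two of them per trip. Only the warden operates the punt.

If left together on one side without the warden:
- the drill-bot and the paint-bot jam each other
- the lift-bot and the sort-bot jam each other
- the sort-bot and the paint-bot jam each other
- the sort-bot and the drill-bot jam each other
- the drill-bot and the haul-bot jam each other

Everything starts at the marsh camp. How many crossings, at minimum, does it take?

Counting alone: the warden can take at most 2 across per trip to the dry ground, so moving all 5 needs at least 3 loaded trips out, with a return between consecutive ones — at least 5 crossings.
The safety rule pushes this higher. Following every safe sequence of crossings, the most of the 5 that can be at the dry ground as the punt arrives there on crossing 5 is 4 — never all 5.
So no plan with fewer than 7 crossings exists, and this one achieves 7:
1. Warden goes to the dry ground with the drill-bot and the sort-bot.  [the marsh camp: the haul-bot, the lift-bot, the paint-bot | the dry ground: the drill-bot, the sort-bot]
2. Warden goes back to the marsh camp with the sort-bot.  [the marsh camp: the haul-bot, the lift-bot, the paint-bot, the sort-bot | the dry ground: the drill-bot]
3. Warden goes to the dry ground with the lift-bot and the sort-bot.  [the marsh camp: the haul-bot, the paint-bot | the dry ground: the drill-bot, the lift-bot, the sort-bot]
4. Warden goes back to the marsh camp with the sort-bot.  [the marsh camp: the haul-bot, the paint-bot, the sort-bot | the dry ground: the drill-bot, the lift-bot]
5. Warden goes to the dry ground with the haul-bot and the paint-bot.  [the marsh camp: the sort-bot | the dry ground: the drill-bot, the haul-bot, the lift-bot, the paint-bot]
6. Warden goes back to the marsh camp with the drill-bot.  [the marsh camp: the drill-bot, the sort-bot | the dry ground: the haul-bot, the lift-bot, the paint-bot]
7. Warden goes to the dry ground with the drill-bot and the sort-bot.  [the marsh camp: — | the dry ground: the drill-bot, the haul-bot, the lift-bot, the paint-bot, the sort-bot]

7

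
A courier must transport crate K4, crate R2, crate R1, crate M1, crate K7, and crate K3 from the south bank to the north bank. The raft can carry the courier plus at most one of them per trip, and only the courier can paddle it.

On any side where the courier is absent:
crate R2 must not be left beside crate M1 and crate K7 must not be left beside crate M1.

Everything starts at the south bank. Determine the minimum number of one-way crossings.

13

Counting alone: the courier can take at most 1 across per trip to the north bank, so moving all 6 needs at least 6 loaded trips out, with a return between consecutive ones — at least 11 crossings.
The safety rule pushes this higher. Following every safe sequence of crossings, the most of the 6 that can be at the north bank as the raft arrives there on crossing 11 is 5 — never all 6.
So no plan with fewer than 13 crossings exists, and this one achieves 13:
1. Courier goes to the north bank with crate M1.
2. Courier goes back to the south bank alone.
3. Courier goes to the north bank with crate K4.
4. Courier goes back to the south bank alone.
5. Courier goes to the north bank with crate R2.
6. Courier goes back to the south bank with crate M1.
7. Courier goes to the north bank with crate K7.
8. Courier goes back to the south bank alone.
9. Courier goes to the north bank with crate R1.
10. Courier goes back to the south bank alone.
11. Courier goes to the north bank with crate K3.
12. Courier goes back to the south bank alone.
13. Courier goes to the north bank with crate M1.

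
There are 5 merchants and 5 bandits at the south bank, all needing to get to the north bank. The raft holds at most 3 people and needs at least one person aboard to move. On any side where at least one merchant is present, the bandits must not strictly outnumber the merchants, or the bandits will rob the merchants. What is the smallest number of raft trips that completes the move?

11

Counting alone: each trip to the north bank takes at most 3 across and each return brings at least 1 back, so after t trips out (and t−1 returns) at most 3t − (t−1) of the 10 are across; that first reaches 10 at t = 5, so at least 9 crossings are needed.
The safety rule pushes this higher. Following every safe sequence of crossings, the most of the 10 that can be at the north bank as the raft arrives there on crossing 9 is 9 — never all 10.
So no plan with fewer than 11 crossings exists, and this one achieves 11:
1. 2 bandits → the north bank.  (the south bank: 5M 3B; the north bank: 0M 2B)
2. 1 bandit ← the south bank.  (the south bank: 5M 4B; the north bank: 0M 1B)
3. 3 bandits → the north bank.  (the south bank: 5M 1B; the north bank: 0M 4B)
4. 1 bandit ← the south bank.  (the south bank: 5M 2B; the north bank: 0M 3B)
5. 3 merchants → the north bank.  (the south bank: 2M 2B; the north bank: 3M 3B)
6. 1 merchant and 1 bandit ← the south bank.  (the south bank: 3M 3B; the north bank: 2M 2B)
7. 3 merchants → the north bank.  (the south bank: 0M 3B; the north bank: 5M 2B)
8. 1 bandit ← the south bank.  (the south bank: 0M 4B; the north bank: 5M 1B)
9. 2 bandits → the north bank.  (the south bank: 0M 2B; the north bank: 5M 3B)
10. 1 bandit ← the south bank.  (the south bank: 0M 3B; the north bank: 5M 2B)
11. 3 bandits → the north bank.  (the south bank: 0M 0B; the north bank: 5M 5B)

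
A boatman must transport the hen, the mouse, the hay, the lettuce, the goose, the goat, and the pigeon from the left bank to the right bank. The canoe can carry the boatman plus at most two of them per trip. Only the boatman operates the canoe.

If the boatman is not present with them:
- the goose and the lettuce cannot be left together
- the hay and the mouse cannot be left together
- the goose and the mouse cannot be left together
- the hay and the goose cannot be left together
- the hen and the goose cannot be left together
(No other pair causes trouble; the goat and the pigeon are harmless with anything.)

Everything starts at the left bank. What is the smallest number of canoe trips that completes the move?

11

Counting alone: the boatman can take at most 2 across per trip to the right bank, so moving all 7 needs at least 4 loaded trips out, with a return between consecutive ones — at least 7 crossings.
The safety rule pushes this higher. Following every safe sequence of crossings, the most of the 7 that can be at the right bank as the canoe arrives there on crossings 7, 9 is 5, 6 respectively — never all 7.
So no plan with fewer than 11 crossings exists, and this one achieves 11:
1. Boatman goes to the right bank with the goose and the mouse.  [the left bank: the goat, the hay, the hen, the lettuce, the pigeon | the right bank: the goose, the mouse]
2. Boatman goes back to the left bank with the mouse.  [the left bank: the goat, the hay, the hen, the lettuce, the mouse, the pigeon | the right bank: the goose]
3. Boatman goes to the right bank with the hen and the mouse.  [the left bank: the goat, the hay, the lettuce, the pigeon | the right bank: the goose, the hen, the mouse]
4. Boatman goes back to the left bank with the goose.  [the left bank: the goat, the goose, the hay, the lettuce, the pigeon | the right bank: the hen, the mouse]
5. Boatman goes to the right bank with the hay and the lettuce.  [the left bank: the goat, the goose, the pigeon | the right bank: the hay, the hen, the lettuce, the mouse]
6. Boatman goes back to the left bank with the mouse.  [the left bank: the goat, the goose, the mouse, the pigeon | the right bank: the hay, the hen, the lettuce]
7. Boatman goes to the right bank with the goat and the mouse.  [the left bank: the goose, the pigeon | the right bank: the goat, the hay, the hen, the lettuce, the mouse]
8. Boatman goes back to the left bank with the mouse.  [the left bank: the goose, the mouse, the pigeon | the right bank: the goat, the hay, the hen, the lettuce]
9. Boatman goes to the right bank with the mouse and the pigeon.  [the left bank: the goose | the right bank: the goat, the hay, the hen, the lettuce, the mouse, the pigeon]
10. Boatman goes back to the left bank with the mouse.  [the left bank: the goose, the mouse | the right bank: the goat, the hay, the hen, the lettuce, the pigeon]
11. Boatman goes to the right bank with the goose and the mouse.  [the left bank: — | the right bank: the goat, the goose, the hay, the hen, the lettuce, the mouse, the pigeon]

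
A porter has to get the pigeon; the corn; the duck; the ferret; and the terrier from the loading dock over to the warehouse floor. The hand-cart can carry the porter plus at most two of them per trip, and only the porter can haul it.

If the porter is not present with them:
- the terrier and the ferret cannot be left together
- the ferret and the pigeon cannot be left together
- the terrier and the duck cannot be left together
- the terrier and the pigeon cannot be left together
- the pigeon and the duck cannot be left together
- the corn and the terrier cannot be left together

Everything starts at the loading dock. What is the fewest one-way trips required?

7

Counting alone: the porter can take at most 2 across per trip to the warehouse floor, so moving all 5 needs at least 3 loaded trips out, with a return between consecutive ones — at least 5 crossings.
The safety rule pushes this higher. Following every safe sequence of crossings, the most of the 5 that can be at the warehouse floor as the hand-cart arrives there on crossing 5 is 4 — never all 5.
So no plan with fewer than 7 crossings exists, and this one achieves 7:
1. Porter goes to the warehouse floor with the pigeon and the terrier.  [the loading dock: the corn, the duck, the ferret | the warehouse floor: the pigeon, the terrier]
2. Porter goes back to the loading dock with the pigeon.  [the loading dock: the corn, the duck, the ferret, the pigeon | the warehouse floor: the terrier]
3. Porter goes to the warehouse floor with the corn and the pigeon.  [the loading dock: the duck, the ferret | the warehouse floor: the corn, the pigeon, the terrier]
4. Porter goes back to the loading dock with the terrier.  [the loading dock: the duck, the ferret, the terrier | the warehouse floor: the corn, the pigeon]
5. Porter goes to the warehouse floor with the duck and the ferret.  [the loading dock: the terrier | the warehouse floor: the corn, the duck, the ferret, the pigeon]
6. Porter goes back to the loading dock with the pigeon.  [the loading dock: the pigeon, the terrier | the warehouse floor: the corn, the duck, the ferret]
7. Porter goes to the warehouse floor with the pigeon and the terrier.  [the loading dock: — | the warehouse floor: the corn, the duck, the ferret, the pigeon, the terrier]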